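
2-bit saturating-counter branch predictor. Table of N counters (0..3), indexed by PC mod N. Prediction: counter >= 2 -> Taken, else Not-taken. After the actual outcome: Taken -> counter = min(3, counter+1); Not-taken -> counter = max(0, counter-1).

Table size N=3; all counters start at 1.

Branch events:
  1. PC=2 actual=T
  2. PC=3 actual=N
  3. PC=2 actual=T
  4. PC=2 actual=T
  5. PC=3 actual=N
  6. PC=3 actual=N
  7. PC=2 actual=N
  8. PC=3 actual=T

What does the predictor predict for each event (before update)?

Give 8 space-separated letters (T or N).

Answer: N N T T N N T N

Derivation:
Ev 1: PC=2 idx=2 pred=N actual=T -> ctr[2]=2
Ev 2: PC=3 idx=0 pred=N actual=N -> ctr[0]=0
Ev 3: PC=2 idx=2 pred=T actual=T -> ctr[2]=3
Ev 4: PC=2 idx=2 pred=T actual=T -> ctr[2]=3
Ev 5: PC=3 idx=0 pred=N actual=N -> ctr[0]=0
Ev 6: PC=3 idx=0 pred=N actual=N -> ctr[0]=0
Ev 7: PC=2 idx=2 pred=T actual=N -> ctr[2]=2
Ev 8: PC=3 idx=0 pred=N actual=T -> ctr[0]=1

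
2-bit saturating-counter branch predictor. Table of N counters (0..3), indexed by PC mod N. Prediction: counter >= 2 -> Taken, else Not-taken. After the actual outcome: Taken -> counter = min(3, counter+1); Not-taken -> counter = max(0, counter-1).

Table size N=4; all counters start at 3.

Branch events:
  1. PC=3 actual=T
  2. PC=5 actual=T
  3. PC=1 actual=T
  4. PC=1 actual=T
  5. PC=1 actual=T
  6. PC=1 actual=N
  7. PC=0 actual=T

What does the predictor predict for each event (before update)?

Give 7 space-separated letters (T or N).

Ev 1: PC=3 idx=3 pred=T actual=T -> ctr[3]=3
Ev 2: PC=5 idx=1 pred=T actual=T -> ctr[1]=3
Ev 3: PC=1 idx=1 pred=T actual=T -> ctr[1]=3
Ev 4: PC=1 idx=1 pred=T actual=T -> ctr[1]=3
Ev 5: PC=1 idx=1 pred=T actual=T -> ctr[1]=3
Ev 6: PC=1 idx=1 pred=T actual=N -> ctr[1]=2
Ev 7: PC=0 idx=0 pred=T actual=T -> ctr[0]=3

Answer: T T T T T T T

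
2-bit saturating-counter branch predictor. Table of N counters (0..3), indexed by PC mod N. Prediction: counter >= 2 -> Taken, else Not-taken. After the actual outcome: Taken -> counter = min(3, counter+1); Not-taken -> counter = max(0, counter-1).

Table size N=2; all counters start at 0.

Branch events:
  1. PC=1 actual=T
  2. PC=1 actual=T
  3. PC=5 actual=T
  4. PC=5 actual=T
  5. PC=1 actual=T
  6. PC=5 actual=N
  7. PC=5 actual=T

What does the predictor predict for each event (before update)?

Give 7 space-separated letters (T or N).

Answer: N N T T T T T

Derivation:
Ev 1: PC=1 idx=1 pred=N actual=T -> ctr[1]=1
Ev 2: PC=1 idx=1 pred=N actual=T -> ctr[1]=2
Ev 3: PC=5 idx=1 pred=T actual=T -> ctr[1]=3
Ev 4: PC=5 idx=1 pred=T actual=T -> ctr[1]=3
Ev 5: PC=1 idx=1 pred=T actual=T -> ctr[1]=3
Ev 6: PC=5 idx=1 pred=T actual=N -> ctr[1]=2
Ev 7: PC=5 idx=1 pred=T actual=T -> ctr[1]=3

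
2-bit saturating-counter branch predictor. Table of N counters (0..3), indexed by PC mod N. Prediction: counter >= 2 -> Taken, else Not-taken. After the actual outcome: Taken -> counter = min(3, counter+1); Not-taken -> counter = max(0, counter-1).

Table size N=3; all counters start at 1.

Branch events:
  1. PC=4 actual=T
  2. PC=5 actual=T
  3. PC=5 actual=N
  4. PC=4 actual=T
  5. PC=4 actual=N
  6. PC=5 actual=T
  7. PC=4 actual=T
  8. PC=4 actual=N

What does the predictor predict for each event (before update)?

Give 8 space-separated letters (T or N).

Ev 1: PC=4 idx=1 pred=N actual=T -> ctr[1]=2
Ev 2: PC=5 idx=2 pred=N actual=T -> ctr[2]=2
Ev 3: PC=5 idx=2 pred=T actual=N -> ctr[2]=1
Ev 4: PC=4 idx=1 pred=T actual=T -> ctr[1]=3
Ev 5: PC=4 idx=1 pred=T actual=N -> ctr[1]=2
Ev 6: PC=5 idx=2 pred=N actual=T -> ctr[2]=2
Ev 7: PC=4 idx=1 pred=T actual=T -> ctr[1]=3
Ev 8: PC=4 idx=1 pred=T actual=N -> ctr[1]=2

Answer: N N T T T N T T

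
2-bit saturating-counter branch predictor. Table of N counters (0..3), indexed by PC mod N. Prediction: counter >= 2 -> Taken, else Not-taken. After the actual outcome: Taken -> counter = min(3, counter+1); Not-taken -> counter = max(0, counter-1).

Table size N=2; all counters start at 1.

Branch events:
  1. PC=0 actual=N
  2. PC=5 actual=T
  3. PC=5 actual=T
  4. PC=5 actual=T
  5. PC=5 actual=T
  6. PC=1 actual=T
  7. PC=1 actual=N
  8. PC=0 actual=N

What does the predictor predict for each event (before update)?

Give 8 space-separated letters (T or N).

Ev 1: PC=0 idx=0 pred=N actual=N -> ctr[0]=0
Ev 2: PC=5 idx=1 pred=N actual=T -> ctr[1]=2
Ev 3: PC=5 idx=1 pred=T actual=T -> ctr[1]=3
Ev 4: PC=5 idx=1 pred=T actual=T -> ctr[1]=3
Ev 5: PC=5 idx=1 pred=T actual=T -> ctr[1]=3
Ev 6: PC=1 idx=1 pred=T actual=T -> ctr[1]=3
Ev 7: PC=1 idx=1 pred=T actual=N -> ctr[1]=2
Ev 8: PC=0 idx=0 pred=N actual=N -> ctr[0]=0

Answer: N N T T T T T N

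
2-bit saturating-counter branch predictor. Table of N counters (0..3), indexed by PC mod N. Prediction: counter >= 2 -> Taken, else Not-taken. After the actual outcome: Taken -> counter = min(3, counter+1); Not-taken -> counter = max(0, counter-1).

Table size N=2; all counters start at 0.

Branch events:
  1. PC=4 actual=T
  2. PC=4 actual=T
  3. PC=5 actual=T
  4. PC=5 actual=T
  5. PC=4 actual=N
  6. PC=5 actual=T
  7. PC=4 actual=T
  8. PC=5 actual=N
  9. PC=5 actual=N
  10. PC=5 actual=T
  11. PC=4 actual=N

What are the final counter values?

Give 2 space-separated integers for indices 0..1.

Answer: 1 2

Derivation:
Ev 1: PC=4 idx=0 pred=N actual=T -> ctr[0]=1
Ev 2: PC=4 idx=0 pred=N actual=T -> ctr[0]=2
Ev 3: PC=5 idx=1 pred=N actual=T -> ctr[1]=1
Ev 4: PC=5 idx=1 pred=N actual=T -> ctr[1]=2
Ev 5: PC=4 idx=0 pred=T actual=N -> ctr[0]=1
Ev 6: PC=5 idx=1 pred=T actual=T -> ctr[1]=3
Ev 7: PC=4 idx=0 pred=N actual=T -> ctr[0]=2
Ev 8: PC=5 idx=1 pred=T actual=N -> ctr[1]=2
Ev 9: PC=5 idx=1 pred=T actual=N -> ctr[1]=1
Ev 10: PC=5 idx=1 pred=N actual=T -> ctr[1]=2
Ev 11: PC=4 idx=0 pred=T actual=N -> ctr[0]=1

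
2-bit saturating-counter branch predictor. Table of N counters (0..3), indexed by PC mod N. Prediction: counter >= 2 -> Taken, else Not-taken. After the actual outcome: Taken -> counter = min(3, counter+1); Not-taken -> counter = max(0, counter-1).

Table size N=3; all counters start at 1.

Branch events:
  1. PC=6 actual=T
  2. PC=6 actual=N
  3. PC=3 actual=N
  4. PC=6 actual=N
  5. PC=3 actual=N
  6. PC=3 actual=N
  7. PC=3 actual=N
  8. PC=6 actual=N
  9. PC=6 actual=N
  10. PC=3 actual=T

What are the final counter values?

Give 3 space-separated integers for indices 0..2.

Answer: 1 1 1

Derivation:
Ev 1: PC=6 idx=0 pred=N actual=T -> ctr[0]=2
Ev 2: PC=6 idx=0 pred=T actual=N -> ctr[0]=1
Ev 3: PC=3 idx=0 pred=N actual=N -> ctr[0]=0
Ev 4: PC=6 idx=0 pred=N actual=N -> ctr[0]=0
Ev 5: PC=3 idx=0 pred=N actual=N -> ctr[0]=0
Ev 6: PC=3 idx=0 pred=N actual=N -> ctr[0]=0
Ev 7: PC=3 idx=0 pred=N actual=N -> ctr[0]=0
Ev 8: PC=6 idx=0 pred=N actual=N -> ctr[0]=0
Ev 9: PC=6 idx=0 pred=N actual=N -> ctr[0]=0
Ev 10: PC=3 idx=0 pred=N actual=T -> ctr[0]=1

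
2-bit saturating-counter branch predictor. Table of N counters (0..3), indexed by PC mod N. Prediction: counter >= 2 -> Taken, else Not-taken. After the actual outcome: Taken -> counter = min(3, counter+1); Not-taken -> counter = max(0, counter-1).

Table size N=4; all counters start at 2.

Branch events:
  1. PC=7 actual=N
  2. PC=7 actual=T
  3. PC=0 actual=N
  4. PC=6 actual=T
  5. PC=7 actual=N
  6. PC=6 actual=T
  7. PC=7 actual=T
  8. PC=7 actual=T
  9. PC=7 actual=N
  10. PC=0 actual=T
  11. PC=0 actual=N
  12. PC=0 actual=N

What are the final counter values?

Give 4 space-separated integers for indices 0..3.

Answer: 0 2 3 2

Derivation:
Ev 1: PC=7 idx=3 pred=T actual=N -> ctr[3]=1
Ev 2: PC=7 idx=3 pred=N actual=T -> ctr[3]=2
Ev 3: PC=0 idx=0 pred=T actual=N -> ctr[0]=1
Ev 4: PC=6 idx=2 pred=T actual=T -> ctr[2]=3
Ev 5: PC=7 idx=3 pred=T actual=N -> ctr[3]=1
Ev 6: PC=6 idx=2 pred=T actual=T -> ctr[2]=3
Ev 7: PC=7 idx=3 pred=N actual=T -> ctr[3]=2
Ev 8: PC=7 idx=3 pred=T actual=T -> ctr[3]=3
Ev 9: PC=7 idx=3 pred=T actual=N -> ctr[3]=2
Ev 10: PC=0 idx=0 pred=N actual=T -> ctr[0]=2
Ev 11: PC=0 idx=0 pred=T actual=N -> ctr[0]=1
Ev 12: PC=0 idx=0 pred=N actual=N -> ctr[0]=0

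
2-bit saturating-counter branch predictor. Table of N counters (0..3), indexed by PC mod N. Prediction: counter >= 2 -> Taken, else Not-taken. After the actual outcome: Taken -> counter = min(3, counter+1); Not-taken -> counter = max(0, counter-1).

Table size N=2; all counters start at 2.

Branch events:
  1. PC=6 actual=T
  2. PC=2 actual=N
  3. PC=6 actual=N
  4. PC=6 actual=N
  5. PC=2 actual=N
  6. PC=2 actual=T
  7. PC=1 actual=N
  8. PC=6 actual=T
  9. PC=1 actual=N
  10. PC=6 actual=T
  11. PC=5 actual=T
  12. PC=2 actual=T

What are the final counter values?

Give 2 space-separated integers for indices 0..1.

Ev 1: PC=6 idx=0 pred=T actual=T -> ctr[0]=3
Ev 2: PC=2 idx=0 pred=T actual=N -> ctr[0]=2
Ev 3: PC=6 idx=0 pred=T actual=N -> ctr[0]=1
Ev 4: PC=6 idx=0 pred=N actual=N -> ctr[0]=0
Ev 5: PC=2 idx=0 pred=N actual=N -> ctr[0]=0
Ev 6: PC=2 idx=0 pred=N actual=T -> ctr[0]=1
Ev 7: PC=1 idx=1 pred=T actual=N -> ctr[1]=1
Ev 8: PC=6 idx=0 pred=N actual=T -> ctr[0]=2
Ev 9: PC=1 idx=1 pred=N actual=N -> ctr[1]=0
Ev 10: PC=6 idx=0 pred=T actual=T -> ctr[0]=3
Ev 11: PC=5 idx=1 pred=N actual=T -> ctr[1]=1
Ev 12: PC=2 idx=0 pred=T actual=T -> ctr[0]=3

Answer: 3 1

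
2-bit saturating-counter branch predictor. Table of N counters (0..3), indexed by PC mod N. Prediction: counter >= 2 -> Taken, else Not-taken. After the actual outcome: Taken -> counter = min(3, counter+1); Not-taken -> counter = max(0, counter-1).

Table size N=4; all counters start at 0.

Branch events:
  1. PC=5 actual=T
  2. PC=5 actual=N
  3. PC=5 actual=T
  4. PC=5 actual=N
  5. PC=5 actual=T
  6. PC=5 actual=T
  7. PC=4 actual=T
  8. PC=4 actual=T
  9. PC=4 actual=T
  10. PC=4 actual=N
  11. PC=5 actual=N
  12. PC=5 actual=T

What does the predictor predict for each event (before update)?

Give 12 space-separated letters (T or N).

Answer: N N N N N N N N T T T N

Derivation:
Ev 1: PC=5 idx=1 pred=N actual=T -> ctr[1]=1
Ev 2: PC=5 idx=1 pred=N actual=N -> ctr[1]=0
Ev 3: PC=5 idx=1 pred=N actual=T -> ctr[1]=1
Ev 4: PC=5 idx=1 pred=N actual=N -> ctr[1]=0
Ev 5: PC=5 idx=1 pred=N actual=T -> ctr[1]=1
Ev 6: PC=5 idx=1 pred=N actual=T -> ctr[1]=2
Ev 7: PC=4 idx=0 pred=N actual=T -> ctr[0]=1
Ev 8: PC=4 idx=0 pred=N actual=T -> ctr[0]=2
Ev 9: PC=4 idx=0 pred=T actual=T -> ctr[0]=3
Ev 10: PC=4 idx=0 pred=T actual=N -> ctr[0]=2
Ev 11: PC=5 idx=1 pred=T actual=N -> ctr[1]=1
Ev 12: PC=5 idx=1 pred=N actual=T -> ctr[1]=2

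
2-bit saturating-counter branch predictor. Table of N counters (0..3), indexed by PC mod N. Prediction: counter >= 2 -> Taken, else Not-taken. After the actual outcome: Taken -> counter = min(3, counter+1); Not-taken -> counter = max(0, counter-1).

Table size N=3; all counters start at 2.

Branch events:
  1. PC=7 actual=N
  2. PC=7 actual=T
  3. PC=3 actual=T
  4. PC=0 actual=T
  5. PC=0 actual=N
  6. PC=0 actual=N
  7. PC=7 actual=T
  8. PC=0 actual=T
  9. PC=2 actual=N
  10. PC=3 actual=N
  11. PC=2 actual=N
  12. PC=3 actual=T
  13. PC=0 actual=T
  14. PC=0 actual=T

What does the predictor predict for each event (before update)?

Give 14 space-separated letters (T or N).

Answer: T N T T T T T N T T N N T T

Derivation:
Ev 1: PC=7 idx=1 pred=T actual=N -> ctr[1]=1
Ev 2: PC=7 idx=1 pred=N actual=T -> ctr[1]=2
Ev 3: PC=3 idx=0 pred=T actual=T -> ctr[0]=3
Ev 4: PC=0 idx=0 pred=T actual=T -> ctr[0]=3
Ev 5: PC=0 idx=0 pred=T actual=N -> ctr[0]=2
Ev 6: PC=0 idx=0 pred=T actual=N -> ctr[0]=1
Ev 7: PC=7 idx=1 pred=T actual=T -> ctr[1]=3
Ev 8: PC=0 idx=0 pred=N actual=T -> ctr[0]=2
Ev 9: PC=2 idx=2 pred=T actual=N -> ctr[2]=1
Ev 10: PC=3 idx=0 pred=T actual=N -> ctr[0]=1
Ev 11: PC=2 idx=2 pred=N actual=N -> ctr[2]=0
Ev 12: PC=3 idx=0 pred=N actual=T -> ctr[0]=2
Ev 13: PC=0 idx=0 pred=T actual=T -> ctr[0]=3
Ev 14: PC=0 idx=0 pred=T actual=T -> ctr[0]=3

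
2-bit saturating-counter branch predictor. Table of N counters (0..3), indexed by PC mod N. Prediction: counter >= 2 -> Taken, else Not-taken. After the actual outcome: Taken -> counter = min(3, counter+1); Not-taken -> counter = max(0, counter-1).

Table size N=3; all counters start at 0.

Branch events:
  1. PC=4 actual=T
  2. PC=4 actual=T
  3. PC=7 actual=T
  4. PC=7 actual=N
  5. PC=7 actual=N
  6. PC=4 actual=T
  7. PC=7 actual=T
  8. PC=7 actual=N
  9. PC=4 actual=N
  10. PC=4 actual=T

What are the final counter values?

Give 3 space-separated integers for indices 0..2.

Answer: 0 2 0

Derivation:
Ev 1: PC=4 idx=1 pred=N actual=T -> ctr[1]=1
Ev 2: PC=4 idx=1 pred=N actual=T -> ctr[1]=2
Ev 3: PC=7 idx=1 pred=T actual=T -> ctr[1]=3
Ev 4: PC=7 idx=1 pred=T actual=N -> ctr[1]=2
Ev 5: PC=7 idx=1 pred=T actual=N -> ctr[1]=1
Ev 6: PC=4 idx=1 pred=N actual=T -> ctr[1]=2
Ev 7: PC=7 idx=1 pred=T actual=T -> ctr[1]=3
Ev 8: PC=7 idx=1 pred=T actual=N -> ctr[1]=2
Ev 9: PC=4 idx=1 pred=T actual=N -> ctr[1]=1
Ev 10: PC=4 idx=1 pred=N actual=T -> ctr[1]=2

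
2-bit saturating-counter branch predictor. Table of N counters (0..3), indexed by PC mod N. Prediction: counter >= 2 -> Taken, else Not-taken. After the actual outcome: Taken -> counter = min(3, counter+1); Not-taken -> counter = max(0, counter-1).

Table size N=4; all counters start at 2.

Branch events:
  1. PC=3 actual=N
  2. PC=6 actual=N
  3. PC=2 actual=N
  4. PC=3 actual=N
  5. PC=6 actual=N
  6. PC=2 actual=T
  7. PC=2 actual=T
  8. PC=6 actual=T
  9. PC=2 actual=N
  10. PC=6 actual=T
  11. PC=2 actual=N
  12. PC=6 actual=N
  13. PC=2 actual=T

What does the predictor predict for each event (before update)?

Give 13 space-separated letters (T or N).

Answer: T T N N N N N T T T T T N

Derivation:
Ev 1: PC=3 idx=3 pred=T actual=N -> ctr[3]=1
Ev 2: PC=6 idx=2 pred=T actual=N -> ctr[2]=1
Ev 3: PC=2 idx=2 pred=N actual=N -> ctr[2]=0
Ev 4: PC=3 idx=3 pred=N actual=N -> ctr[3]=0
Ev 5: PC=6 idx=2 pred=N actual=N -> ctr[2]=0
Ev 6: PC=2 idx=2 pred=N actual=T -> ctr[2]=1
Ev 7: PC=2 idx=2 pred=N actual=T -> ctr[2]=2
Ev 8: PC=6 idx=2 pred=T actual=T -> ctr[2]=3
Ev 9: PC=2 idx=2 pred=T actual=N -> ctr[2]=2
Ev 10: PC=6 idx=2 pred=T actual=T -> ctr[2]=3
Ev 11: PC=2 idx=2 pred=T actual=N -> ctr[2]=2
Ev 12: PC=6 idx=2 pred=T actual=N -> ctr[2]=1
Ev 13: PC=2 idx=2 pred=N actual=T -> ctr[2]=2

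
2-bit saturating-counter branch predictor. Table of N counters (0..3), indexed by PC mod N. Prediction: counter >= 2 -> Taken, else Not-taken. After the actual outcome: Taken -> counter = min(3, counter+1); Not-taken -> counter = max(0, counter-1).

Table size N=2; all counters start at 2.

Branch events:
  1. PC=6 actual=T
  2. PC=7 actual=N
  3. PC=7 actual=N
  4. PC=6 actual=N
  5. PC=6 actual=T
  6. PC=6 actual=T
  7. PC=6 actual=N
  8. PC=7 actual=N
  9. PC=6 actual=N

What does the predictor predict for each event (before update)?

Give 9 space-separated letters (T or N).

Answer: T T N T T T T N T

Derivation:
Ev 1: PC=6 idx=0 pred=T actual=T -> ctr[0]=3
Ev 2: PC=7 idx=1 pred=T actual=N -> ctr[1]=1
Ev 3: PC=7 idx=1 pred=N actual=N -> ctr[1]=0
Ev 4: PC=6 idx=0 pred=T actual=N -> ctr[0]=2
Ev 5: PC=6 idx=0 pred=T actual=T -> ctr[0]=3
Ev 6: PC=6 idx=0 pred=T actual=T -> ctr[0]=3
Ev 7: PC=6 idx=0 pred=T actual=N -> ctr[0]=2
Ev 8: PC=7 idx=1 pred=N actual=N -> ctr[1]=0
Ev 9: PC=6 idx=0 pred=T actual=N -> ctr[0]=1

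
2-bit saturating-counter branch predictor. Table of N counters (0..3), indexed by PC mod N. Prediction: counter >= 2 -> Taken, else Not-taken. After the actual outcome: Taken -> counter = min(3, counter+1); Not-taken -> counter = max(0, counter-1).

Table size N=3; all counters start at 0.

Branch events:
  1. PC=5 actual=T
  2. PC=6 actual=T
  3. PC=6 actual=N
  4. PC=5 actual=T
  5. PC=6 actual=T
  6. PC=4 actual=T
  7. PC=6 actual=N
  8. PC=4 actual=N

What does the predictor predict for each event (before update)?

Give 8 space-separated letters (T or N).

Ev 1: PC=5 idx=2 pred=N actual=T -> ctr[2]=1
Ev 2: PC=6 idx=0 pred=N actual=T -> ctr[0]=1
Ev 3: PC=6 idx=0 pred=N actual=N -> ctr[0]=0
Ev 4: PC=5 idx=2 pred=N actual=T -> ctr[2]=2
Ev 5: PC=6 idx=0 pred=N actual=T -> ctr[0]=1
Ev 6: PC=4 idx=1 pred=N actual=T -> ctr[1]=1
Ev 7: PC=6 idx=0 pred=N actual=N -> ctr[0]=0
Ev 8: PC=4 idx=1 pred=N actual=N -> ctr[1]=0

Answer: N N N N N N N N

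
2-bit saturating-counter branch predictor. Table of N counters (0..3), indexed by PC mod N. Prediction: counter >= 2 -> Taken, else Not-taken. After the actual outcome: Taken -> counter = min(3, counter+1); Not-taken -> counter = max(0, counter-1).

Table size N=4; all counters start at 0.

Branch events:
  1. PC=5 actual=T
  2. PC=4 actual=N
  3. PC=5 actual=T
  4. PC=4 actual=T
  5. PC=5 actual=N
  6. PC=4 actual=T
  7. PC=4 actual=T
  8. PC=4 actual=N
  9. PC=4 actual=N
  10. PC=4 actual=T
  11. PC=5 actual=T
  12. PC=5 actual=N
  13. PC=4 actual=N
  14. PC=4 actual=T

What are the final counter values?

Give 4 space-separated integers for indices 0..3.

Answer: 2 1 0 0

Derivation:
Ev 1: PC=5 idx=1 pred=N actual=T -> ctr[1]=1
Ev 2: PC=4 idx=0 pred=N actual=N -> ctr[0]=0
Ev 3: PC=5 idx=1 pred=N actual=T -> ctr[1]=2
Ev 4: PC=4 idx=0 pred=N actual=T -> ctr[0]=1
Ev 5: PC=5 idx=1 pred=T actual=N -> ctr[1]=1
Ev 6: PC=4 idx=0 pred=N actual=T -> ctr[0]=2
Ev 7: PC=4 idx=0 pred=T actual=T -> ctr[0]=3
Ev 8: PC=4 idx=0 pred=T actual=N -> ctr[0]=2
Ev 9: PC=4 idx=0 pred=T actual=N -> ctr[0]=1
Ev 10: PC=4 idx=0 pred=N actual=T -> ctr[0]=2
Ev 11: PC=5 idx=1 pred=N actual=T -> ctr[1]=2
Ev 12: PC=5 idx=1 pred=T actual=N -> ctr[1]=1
Ev 13: PC=4 idx=0 pred=T actual=N -> ctr[0]=1
Ev 14: PC=4 idx=0 pred=N actual=T -> ctr[0]=2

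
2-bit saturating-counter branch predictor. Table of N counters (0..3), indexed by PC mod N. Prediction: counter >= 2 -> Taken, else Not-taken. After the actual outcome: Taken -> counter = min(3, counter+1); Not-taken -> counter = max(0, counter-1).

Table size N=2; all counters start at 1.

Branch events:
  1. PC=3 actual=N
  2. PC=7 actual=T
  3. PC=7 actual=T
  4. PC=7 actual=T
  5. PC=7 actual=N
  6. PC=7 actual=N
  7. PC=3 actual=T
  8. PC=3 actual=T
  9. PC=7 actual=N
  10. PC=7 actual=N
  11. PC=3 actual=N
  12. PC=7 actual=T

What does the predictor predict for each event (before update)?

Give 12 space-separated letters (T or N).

Ev 1: PC=3 idx=1 pred=N actual=N -> ctr[1]=0
Ev 2: PC=7 idx=1 pred=N actual=T -> ctr[1]=1
Ev 3: PC=7 idx=1 pred=N actual=T -> ctr[1]=2
Ev 4: PC=7 idx=1 pred=T actual=T -> ctr[1]=3
Ev 5: PC=7 idx=1 pred=T actual=N -> ctr[1]=2
Ev 6: PC=7 idx=1 pred=T actual=N -> ctr[1]=1
Ev 7: PC=3 idx=1 pred=N actual=T -> ctr[1]=2
Ev 8: PC=3 idx=1 pred=T actual=T -> ctr[1]=3
Ev 9: PC=7 idx=1 pred=T actual=N -> ctr[1]=2
Ev 10: PC=7 idx=1 pred=T actual=N -> ctr[1]=1
Ev 11: PC=3 idx=1 pred=N actual=N -> ctr[1]=0
Ev 12: PC=7 idx=1 pred=N actual=T -> ctr[1]=1

Answer: N N N T T T N T T T N N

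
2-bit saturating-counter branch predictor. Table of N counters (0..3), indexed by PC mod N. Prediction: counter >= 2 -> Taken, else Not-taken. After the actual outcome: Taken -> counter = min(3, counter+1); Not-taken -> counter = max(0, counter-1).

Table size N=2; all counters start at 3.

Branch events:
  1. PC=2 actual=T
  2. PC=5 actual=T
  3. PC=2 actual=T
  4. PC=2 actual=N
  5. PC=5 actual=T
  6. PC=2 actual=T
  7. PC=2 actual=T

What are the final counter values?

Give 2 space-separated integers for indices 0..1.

Answer: 3 3

Derivation:
Ev 1: PC=2 idx=0 pred=T actual=T -> ctr[0]=3
Ev 2: PC=5 idx=1 pred=T actual=T -> ctr[1]=3
Ev 3: PC=2 idx=0 pred=T actual=T -> ctr[0]=3
Ev 4: PC=2 idx=0 pred=T actual=N -> ctr[0]=2
Ev 5: PC=5 idx=1 pred=T actual=T -> ctr[1]=3
Ev 6: PC=2 idx=0 pred=T actual=T -> ctr[0]=3
Ev 7: PC=2 idx=0 pred=T actual=T -> ctr[0]=3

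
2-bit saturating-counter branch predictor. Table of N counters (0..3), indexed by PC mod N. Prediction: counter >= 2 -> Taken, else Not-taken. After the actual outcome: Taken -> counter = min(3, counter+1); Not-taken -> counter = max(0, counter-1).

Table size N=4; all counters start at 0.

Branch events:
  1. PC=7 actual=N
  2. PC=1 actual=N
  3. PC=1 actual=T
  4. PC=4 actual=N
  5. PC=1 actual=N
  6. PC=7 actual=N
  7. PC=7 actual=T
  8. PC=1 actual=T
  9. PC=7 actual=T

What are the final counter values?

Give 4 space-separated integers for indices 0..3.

Ev 1: PC=7 idx=3 pred=N actual=N -> ctr[3]=0
Ev 2: PC=1 idx=1 pred=N actual=N -> ctr[1]=0
Ev 3: PC=1 idx=1 pred=N actual=T -> ctr[1]=1
Ev 4: PC=4 idx=0 pred=N actual=N -> ctr[0]=0
Ev 5: PC=1 idx=1 pred=N actual=N -> ctr[1]=0
Ev 6: PC=7 idx=3 pred=N actual=N -> ctr[3]=0
Ev 7: PC=7 idx=3 pred=N actual=T -> ctr[3]=1
Ev 8: PC=1 idx=1 pred=N actual=T -> ctr[1]=1
Ev 9: PC=7 idx=3 pred=N actual=T -> ctr[3]=2

Answer: 0 1 0 2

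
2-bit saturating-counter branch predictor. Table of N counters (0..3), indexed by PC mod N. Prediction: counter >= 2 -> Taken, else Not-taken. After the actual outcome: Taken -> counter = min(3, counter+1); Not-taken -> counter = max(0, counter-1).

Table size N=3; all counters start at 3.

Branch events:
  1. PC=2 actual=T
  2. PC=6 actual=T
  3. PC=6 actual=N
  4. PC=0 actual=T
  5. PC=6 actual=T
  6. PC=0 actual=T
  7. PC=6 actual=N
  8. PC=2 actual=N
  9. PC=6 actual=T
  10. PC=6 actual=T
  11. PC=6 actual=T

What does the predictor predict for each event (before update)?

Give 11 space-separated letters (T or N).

Answer: T T T T T T T T T T T

Derivation:
Ev 1: PC=2 idx=2 pred=T actual=T -> ctr[2]=3
Ev 2: PC=6 idx=0 pred=T actual=T -> ctr[0]=3
Ev 3: PC=6 idx=0 pred=T actual=N -> ctr[0]=2
Ev 4: PC=0 idx=0 pred=T actual=T -> ctr[0]=3
Ev 5: PC=6 idx=0 pred=T actual=T -> ctr[0]=3
Ev 6: PC=0 idx=0 pred=T actual=T -> ctr[0]=3
Ev 7: PC=6 idx=0 pred=T actual=N -> ctr[0]=2
Ev 8: PC=2 idx=2 pred=T actual=N -> ctr[2]=2
Ev 9: PC=6 idx=0 pred=T actual=T -> ctr[0]=3
Ev 10: PC=6 idx=0 pred=T actual=T -> ctr[0]=3
Ev 11: PC=6 idx=0 pred=T actual=T -> ctr[0]=3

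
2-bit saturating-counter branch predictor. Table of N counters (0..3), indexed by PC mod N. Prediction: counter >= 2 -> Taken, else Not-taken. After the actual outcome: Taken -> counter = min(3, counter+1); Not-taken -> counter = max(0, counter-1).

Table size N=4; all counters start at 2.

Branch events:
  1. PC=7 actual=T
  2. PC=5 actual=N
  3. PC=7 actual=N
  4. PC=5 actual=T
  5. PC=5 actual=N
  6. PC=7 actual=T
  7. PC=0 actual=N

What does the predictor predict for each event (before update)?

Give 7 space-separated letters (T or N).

Ev 1: PC=7 idx=3 pred=T actual=T -> ctr[3]=3
Ev 2: PC=5 idx=1 pred=T actual=N -> ctr[1]=1
Ev 3: PC=7 idx=3 pred=T actual=N -> ctr[3]=2
Ev 4: PC=5 idx=1 pred=N actual=T -> ctr[1]=2
Ev 5: PC=5 idx=1 pred=T actual=N -> ctr[1]=1
Ev 6: PC=7 idx=3 pred=T actual=T -> ctr[3]=3
Ev 7: PC=0 idx=0 pred=T actual=N -> ctr[0]=1

Answer: T T T N T T T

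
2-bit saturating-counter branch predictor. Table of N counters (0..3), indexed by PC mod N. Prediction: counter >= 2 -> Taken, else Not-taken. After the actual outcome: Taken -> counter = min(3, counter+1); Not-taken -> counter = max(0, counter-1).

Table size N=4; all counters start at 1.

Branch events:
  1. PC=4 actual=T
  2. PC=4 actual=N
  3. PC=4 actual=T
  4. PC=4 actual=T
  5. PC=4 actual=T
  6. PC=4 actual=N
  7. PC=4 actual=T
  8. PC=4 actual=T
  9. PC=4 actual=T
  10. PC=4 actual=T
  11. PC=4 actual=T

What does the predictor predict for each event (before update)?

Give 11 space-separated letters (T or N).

Answer: N T N T T T T T T T T

Derivation:
Ev 1: PC=4 idx=0 pred=N actual=T -> ctr[0]=2
Ev 2: PC=4 idx=0 pred=T actual=N -> ctr[0]=1
Ev 3: PC=4 idx=0 pred=N actual=T -> ctr[0]=2
Ev 4: PC=4 idx=0 pred=T actual=T -> ctr[0]=3
Ev 5: PC=4 idx=0 pred=T actual=T -> ctr[0]=3
Ev 6: PC=4 idx=0 pred=T actual=N -> ctr[0]=2
Ev 7: PC=4 idx=0 pred=T actual=T -> ctr[0]=3
Ev 8: PC=4 idx=0 pred=T actual=T -> ctr[0]=3
Ev 9: PC=4 idx=0 pred=T actual=T -> ctr[0]=3
Ev 10: PC=4 idx=0 pred=T actual=T -> ctr[0]=3
Ev 11: PC=4 idx=0 pred=T actual=T -> ctr[0]=3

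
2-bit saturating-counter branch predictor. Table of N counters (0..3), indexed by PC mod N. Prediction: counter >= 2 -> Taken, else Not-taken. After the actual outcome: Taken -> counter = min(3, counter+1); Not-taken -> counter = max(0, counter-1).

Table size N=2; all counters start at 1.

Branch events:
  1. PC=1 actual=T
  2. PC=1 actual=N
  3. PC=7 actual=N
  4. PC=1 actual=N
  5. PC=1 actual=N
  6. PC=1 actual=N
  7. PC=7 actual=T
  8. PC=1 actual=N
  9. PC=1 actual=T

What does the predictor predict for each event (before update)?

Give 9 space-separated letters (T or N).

Ev 1: PC=1 idx=1 pred=N actual=T -> ctr[1]=2
Ev 2: PC=1 idx=1 pred=T actual=N -> ctr[1]=1
Ev 3: PC=7 idx=1 pred=N actual=N -> ctr[1]=0
Ev 4: PC=1 idx=1 pred=N actual=N -> ctr[1]=0
Ev 5: PC=1 idx=1 pred=N actual=N -> ctr[1]=0
Ev 6: PC=1 idx=1 pred=N actual=N -> ctr[1]=0
Ev 7: PC=7 idx=1 pred=N actual=T -> ctr[1]=1
Ev 8: PC=1 idx=1 pred=N actual=N -> ctr[1]=0
Ev 9: PC=1 idx=1 pred=N actual=T -> ctr[1]=1

Answer: N T N N N N N N N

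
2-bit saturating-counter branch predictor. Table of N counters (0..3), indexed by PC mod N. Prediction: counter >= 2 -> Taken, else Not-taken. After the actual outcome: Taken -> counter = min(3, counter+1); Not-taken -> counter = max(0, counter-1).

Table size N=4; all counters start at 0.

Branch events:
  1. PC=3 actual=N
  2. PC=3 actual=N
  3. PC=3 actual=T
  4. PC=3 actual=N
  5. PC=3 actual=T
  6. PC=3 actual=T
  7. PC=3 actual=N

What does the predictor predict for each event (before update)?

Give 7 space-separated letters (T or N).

Answer: N N N N N N T

Derivation:
Ev 1: PC=3 idx=3 pred=N actual=N -> ctr[3]=0
Ev 2: PC=3 idx=3 pred=N actual=N -> ctr[3]=0
Ev 3: PC=3 idx=3 pred=N actual=T -> ctr[3]=1
Ev 4: PC=3 idx=3 pred=N actual=N -> ctr[3]=0
Ev 5: PC=3 idx=3 pred=N actual=T -> ctr[3]=1
Ev 6: PC=3 idx=3 pred=N actual=T -> ctr[3]=2
Ev 7: PC=3 idx=3 pred=T actual=N -> ctr[3]=1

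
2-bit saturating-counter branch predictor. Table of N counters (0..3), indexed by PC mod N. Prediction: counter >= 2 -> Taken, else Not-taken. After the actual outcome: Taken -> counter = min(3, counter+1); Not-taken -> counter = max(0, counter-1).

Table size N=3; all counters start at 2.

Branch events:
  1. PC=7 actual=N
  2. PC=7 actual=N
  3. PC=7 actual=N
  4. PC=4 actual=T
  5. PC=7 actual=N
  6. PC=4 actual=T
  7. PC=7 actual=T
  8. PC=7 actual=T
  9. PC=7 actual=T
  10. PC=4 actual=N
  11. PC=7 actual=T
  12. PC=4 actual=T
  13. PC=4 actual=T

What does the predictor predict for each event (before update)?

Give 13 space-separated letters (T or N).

Answer: T N N N N N N T T T T T T

Derivation:
Ev 1: PC=7 idx=1 pred=T actual=N -> ctr[1]=1
Ev 2: PC=7 idx=1 pred=N actual=N -> ctr[1]=0
Ev 3: PC=7 idx=1 pred=N actual=N -> ctr[1]=0
Ev 4: PC=4 idx=1 pred=N actual=T -> ctr[1]=1
Ev 5: PC=7 idx=1 pred=N actual=N -> ctr[1]=0
Ev 6: PC=4 idx=1 pred=N actual=T -> ctr[1]=1
Ev 7: PC=7 idx=1 pred=N actual=T -> ctr[1]=2
Ev 8: PC=7 idx=1 pred=T actual=T -> ctr[1]=3
Ev 9: PC=7 idx=1 pred=T actual=T -> ctr[1]=3
Ev 10: PC=4 idx=1 pred=T actual=N -> ctr[1]=2
Ev 11: PC=7 idx=1 pred=T actual=T -> ctr[1]=3
Ev 12: PC=4 idx=1 pred=T actual=T -> ctr[1]=3
Ev 13: PC=4 idx=1 pred=T actual=T -> ctr[1]=3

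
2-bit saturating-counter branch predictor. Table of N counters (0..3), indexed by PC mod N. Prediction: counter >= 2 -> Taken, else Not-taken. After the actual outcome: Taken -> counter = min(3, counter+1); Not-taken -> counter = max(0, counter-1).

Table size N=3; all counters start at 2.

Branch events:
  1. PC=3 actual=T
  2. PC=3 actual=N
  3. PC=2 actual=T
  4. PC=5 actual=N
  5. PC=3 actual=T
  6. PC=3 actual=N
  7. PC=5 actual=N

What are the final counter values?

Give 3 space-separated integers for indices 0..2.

Ev 1: PC=3 idx=0 pred=T actual=T -> ctr[0]=3
Ev 2: PC=3 idx=0 pred=T actual=N -> ctr[0]=2
Ev 3: PC=2 idx=2 pred=T actual=T -> ctr[2]=3
Ev 4: PC=5 idx=2 pred=T actual=N -> ctr[2]=2
Ev 5: PC=3 idx=0 pred=T actual=T -> ctr[0]=3
Ev 6: PC=3 idx=0 pred=T actual=N -> ctr[0]=2
Ev 7: PC=5 idx=2 pred=T actual=N -> ctr[2]=1

Answer: 2 2 1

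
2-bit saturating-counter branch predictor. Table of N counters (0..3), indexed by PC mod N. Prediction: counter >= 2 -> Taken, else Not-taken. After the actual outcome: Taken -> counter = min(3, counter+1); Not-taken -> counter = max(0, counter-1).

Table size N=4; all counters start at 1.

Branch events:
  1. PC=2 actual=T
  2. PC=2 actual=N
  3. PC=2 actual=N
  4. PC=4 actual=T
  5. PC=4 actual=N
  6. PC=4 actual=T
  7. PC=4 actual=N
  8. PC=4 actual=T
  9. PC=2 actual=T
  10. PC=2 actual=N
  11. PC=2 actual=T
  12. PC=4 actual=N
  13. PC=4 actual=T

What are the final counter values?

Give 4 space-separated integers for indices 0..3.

Ev 1: PC=2 idx=2 pred=N actual=T -> ctr[2]=2
Ev 2: PC=2 idx=2 pred=T actual=N -> ctr[2]=1
Ev 3: PC=2 idx=2 pred=N actual=N -> ctr[2]=0
Ev 4: PC=4 idx=0 pred=N actual=T -> ctr[0]=2
Ev 5: PC=4 idx=0 pred=T actual=N -> ctr[0]=1
Ev 6: PC=4 idx=0 pred=N actual=T -> ctr[0]=2
Ev 7: PC=4 idx=0 pred=T actual=N -> ctr[0]=1
Ev 8: PC=4 idx=0 pred=N actual=T -> ctr[0]=2
Ev 9: PC=2 idx=2 pred=N actual=T -> ctr[2]=1
Ev 10: PC=2 idx=2 pred=N actual=N -> ctr[2]=0
Ev 11: PC=2 idx=2 pred=N actual=T -> ctr[2]=1
Ev 12: PC=4 idx=0 pred=T actual=N -> ctr[0]=1
Ev 13: PC=4 idx=0 pred=N actual=T -> ctr[0]=2

Answer: 2 1 1 1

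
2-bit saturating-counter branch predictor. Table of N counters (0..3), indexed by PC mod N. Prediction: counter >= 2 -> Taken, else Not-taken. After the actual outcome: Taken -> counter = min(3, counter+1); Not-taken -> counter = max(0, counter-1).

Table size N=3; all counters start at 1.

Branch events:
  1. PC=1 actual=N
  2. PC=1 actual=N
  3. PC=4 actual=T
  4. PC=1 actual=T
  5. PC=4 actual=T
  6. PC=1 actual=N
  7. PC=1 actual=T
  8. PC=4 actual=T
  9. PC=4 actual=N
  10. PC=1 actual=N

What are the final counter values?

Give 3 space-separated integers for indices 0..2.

Ev 1: PC=1 idx=1 pred=N actual=N -> ctr[1]=0
Ev 2: PC=1 idx=1 pred=N actual=N -> ctr[1]=0
Ev 3: PC=4 idx=1 pred=N actual=T -> ctr[1]=1
Ev 4: PC=1 idx=1 pred=N actual=T -> ctr[1]=2
Ev 5: PC=4 idx=1 pred=T actual=T -> ctr[1]=3
Ev 6: PC=1 idx=1 pred=T actual=N -> ctr[1]=2
Ev 7: PC=1 idx=1 pred=T actual=T -> ctr[1]=3
Ev 8: PC=4 idx=1 pred=T actual=T -> ctr[1]=3
Ev 9: PC=4 idx=1 pred=T actual=N -> ctr[1]=2
Ev 10: PC=1 idx=1 pred=T actual=N -> ctr[1]=1

Answer: 1 1 1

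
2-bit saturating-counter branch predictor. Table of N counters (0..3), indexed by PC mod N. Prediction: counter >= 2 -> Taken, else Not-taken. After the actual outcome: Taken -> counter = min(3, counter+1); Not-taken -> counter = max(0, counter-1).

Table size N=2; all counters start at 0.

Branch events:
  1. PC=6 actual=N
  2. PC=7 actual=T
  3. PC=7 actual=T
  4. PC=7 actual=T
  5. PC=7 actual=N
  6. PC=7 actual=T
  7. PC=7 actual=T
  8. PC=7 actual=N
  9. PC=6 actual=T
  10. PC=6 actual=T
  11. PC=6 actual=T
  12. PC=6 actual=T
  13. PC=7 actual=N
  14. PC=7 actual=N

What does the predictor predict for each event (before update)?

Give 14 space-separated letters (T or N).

Answer: N N N T T T T T N N T T T N

Derivation:
Ev 1: PC=6 idx=0 pred=N actual=N -> ctr[0]=0
Ev 2: PC=7 idx=1 pred=N actual=T -> ctr[1]=1
Ev 3: PC=7 idx=1 pred=N actual=T -> ctr[1]=2
Ev 4: PC=7 idx=1 pred=T actual=T -> ctr[1]=3
Ev 5: PC=7 idx=1 pred=T actual=N -> ctr[1]=2
Ev 6: PC=7 idx=1 pred=T actual=T -> ctr[1]=3
Ev 7: PC=7 idx=1 pred=T actual=T -> ctr[1]=3
Ev 8: PC=7 idx=1 pred=T actual=N -> ctr[1]=2
Ev 9: PC=6 idx=0 pred=N actual=T -> ctr[0]=1
Ev 10: PC=6 idx=0 pred=N actual=T -> ctr[0]=2
Ev 11: PC=6 idx=0 pred=T actual=T -> ctr[0]=3
Ev 12: PC=6 idx=0 pred=T actual=T -> ctr[0]=3
Ev 13: PC=7 idx=1 pred=T actual=N -> ctr[1]=1
Ev 14: PC=7 idx=1 pred=N actual=N -> ctr[1]=0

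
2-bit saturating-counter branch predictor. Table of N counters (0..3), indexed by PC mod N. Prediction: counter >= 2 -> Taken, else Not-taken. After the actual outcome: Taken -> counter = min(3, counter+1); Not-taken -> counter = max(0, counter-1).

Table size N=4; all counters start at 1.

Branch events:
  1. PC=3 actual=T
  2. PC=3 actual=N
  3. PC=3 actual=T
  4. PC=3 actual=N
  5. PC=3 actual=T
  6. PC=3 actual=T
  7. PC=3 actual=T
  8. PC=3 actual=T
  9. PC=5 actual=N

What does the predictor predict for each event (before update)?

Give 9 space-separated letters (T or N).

Answer: N T N T N T T T N

Derivation:
Ev 1: PC=3 idx=3 pred=N actual=T -> ctr[3]=2
Ev 2: PC=3 idx=3 pred=T actual=N -> ctr[3]=1
Ev 3: PC=3 idx=3 pred=N actual=T -> ctr[3]=2
Ev 4: PC=3 idx=3 pred=T actual=N -> ctr[3]=1
Ev 5: PC=3 idx=3 pred=N actual=T -> ctr[3]=2
Ev 6: PC=3 idx=3 pred=T actual=T -> ctr[3]=3
Ev 7: PC=3 idx=3 pred=T actual=T -> ctr[3]=3
Ev 8: PC=3 idx=3 pred=T actual=T -> ctr[3]=3
Ev 9: PC=5 idx=1 pred=N actual=N -> ctr[1]=0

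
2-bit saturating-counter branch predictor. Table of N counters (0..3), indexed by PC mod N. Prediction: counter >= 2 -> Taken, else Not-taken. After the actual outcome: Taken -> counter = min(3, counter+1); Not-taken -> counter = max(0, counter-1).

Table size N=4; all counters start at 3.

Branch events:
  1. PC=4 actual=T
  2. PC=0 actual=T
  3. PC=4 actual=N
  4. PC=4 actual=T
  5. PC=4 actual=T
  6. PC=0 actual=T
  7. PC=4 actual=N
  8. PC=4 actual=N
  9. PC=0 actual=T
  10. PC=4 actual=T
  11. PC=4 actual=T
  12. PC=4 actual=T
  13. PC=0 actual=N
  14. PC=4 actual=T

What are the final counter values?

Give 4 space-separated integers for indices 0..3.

Ev 1: PC=4 idx=0 pred=T actual=T -> ctr[0]=3
Ev 2: PC=0 idx=0 pred=T actual=T -> ctr[0]=3
Ev 3: PC=4 idx=0 pred=T actual=N -> ctr[0]=2
Ev 4: PC=4 idx=0 pred=T actual=T -> ctr[0]=3
Ev 5: PC=4 idx=0 pred=T actual=T -> ctr[0]=3
Ev 6: PC=0 idx=0 pred=T actual=T -> ctr[0]=3
Ev 7: PC=4 idx=0 pred=T actual=N -> ctr[0]=2
Ev 8: PC=4 idx=0 pred=T actual=N -> ctr[0]=1
Ev 9: PC=0 idx=0 pred=N actual=T -> ctr[0]=2
Ev 10: PC=4 idx=0 pred=T actual=T -> ctr[0]=3
Ev 11: PC=4 idx=0 pred=T actual=T -> ctr[0]=3
Ev 12: PC=4 idx=0 pred=T actual=T -> ctr[0]=3
Ev 13: PC=0 idx=0 pred=T actual=N -> ctr[0]=2
Ev 14: PC=4 idx=0 pred=T actual=T -> ctr[0]=3

Answer: 3 3 3 3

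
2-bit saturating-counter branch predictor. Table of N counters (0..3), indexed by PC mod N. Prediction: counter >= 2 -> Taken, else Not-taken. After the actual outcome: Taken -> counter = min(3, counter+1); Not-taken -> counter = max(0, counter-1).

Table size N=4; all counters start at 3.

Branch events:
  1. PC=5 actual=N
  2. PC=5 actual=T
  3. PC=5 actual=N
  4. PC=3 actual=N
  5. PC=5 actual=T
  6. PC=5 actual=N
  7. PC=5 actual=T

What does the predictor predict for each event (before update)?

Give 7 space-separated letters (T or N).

Ev 1: PC=5 idx=1 pred=T actual=N -> ctr[1]=2
Ev 2: PC=5 idx=1 pred=T actual=T -> ctr[1]=3
Ev 3: PC=5 idx=1 pred=T actual=N -> ctr[1]=2
Ev 4: PC=3 idx=3 pred=T actual=N -> ctr[3]=2
Ev 5: PC=5 idx=1 pred=T actual=T -> ctr[1]=3
Ev 6: PC=5 idx=1 pred=T actual=N -> ctr[1]=2
Ev 7: PC=5 idx=1 pred=T actual=T -> ctr[1]=3

Answer: T T T T T T T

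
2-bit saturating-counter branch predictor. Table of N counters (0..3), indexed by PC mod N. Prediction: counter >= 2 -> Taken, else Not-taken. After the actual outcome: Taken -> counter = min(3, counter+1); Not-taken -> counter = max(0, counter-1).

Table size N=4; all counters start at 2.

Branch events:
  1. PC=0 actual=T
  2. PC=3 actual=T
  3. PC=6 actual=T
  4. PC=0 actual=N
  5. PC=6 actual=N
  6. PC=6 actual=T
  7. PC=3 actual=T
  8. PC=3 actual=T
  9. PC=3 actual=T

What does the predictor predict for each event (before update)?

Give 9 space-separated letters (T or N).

Ev 1: PC=0 idx=0 pred=T actual=T -> ctr[0]=3
Ev 2: PC=3 idx=3 pred=T actual=T -> ctr[3]=3
Ev 3: PC=6 idx=2 pred=T actual=T -> ctr[2]=3
Ev 4: PC=0 idx=0 pred=T actual=N -> ctr[0]=2
Ev 5: PC=6 idx=2 pred=T actual=N -> ctr[2]=2
Ev 6: PC=6 idx=2 pred=T actual=T -> ctr[2]=3
Ev 7: PC=3 idx=3 pred=T actual=T -> ctr[3]=3
Ev 8: PC=3 idx=3 pred=T actual=T -> ctr[3]=3
Ev 9: PC=3 idx=3 pred=T actual=T -> ctr[3]=3

Answer: T T T T T T T T T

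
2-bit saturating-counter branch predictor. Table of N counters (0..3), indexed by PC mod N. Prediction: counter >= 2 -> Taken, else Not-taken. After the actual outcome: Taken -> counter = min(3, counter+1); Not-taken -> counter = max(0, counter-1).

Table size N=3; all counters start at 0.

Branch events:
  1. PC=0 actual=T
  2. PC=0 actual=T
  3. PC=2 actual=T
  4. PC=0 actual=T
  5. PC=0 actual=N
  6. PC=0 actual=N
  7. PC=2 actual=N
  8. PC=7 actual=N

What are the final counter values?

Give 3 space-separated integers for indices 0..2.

Answer: 1 0 0

Derivation:
Ev 1: PC=0 idx=0 pred=N actual=T -> ctr[0]=1
Ev 2: PC=0 idx=0 pred=N actual=T -> ctr[0]=2
Ev 3: PC=2 idx=2 pred=N actual=T -> ctr[2]=1
Ev 4: PC=0 idx=0 pred=T actual=T -> ctr[0]=3
Ev 5: PC=0 idx=0 pred=T actual=N -> ctr[0]=2
Ev 6: PC=0 idx=0 pred=T actual=N -> ctr[0]=1
Ev 7: PC=2 idx=2 pred=N actual=N -> ctr[2]=0
Ev 8: PC=7 idx=1 pred=N actual=N -> ctr[1]=0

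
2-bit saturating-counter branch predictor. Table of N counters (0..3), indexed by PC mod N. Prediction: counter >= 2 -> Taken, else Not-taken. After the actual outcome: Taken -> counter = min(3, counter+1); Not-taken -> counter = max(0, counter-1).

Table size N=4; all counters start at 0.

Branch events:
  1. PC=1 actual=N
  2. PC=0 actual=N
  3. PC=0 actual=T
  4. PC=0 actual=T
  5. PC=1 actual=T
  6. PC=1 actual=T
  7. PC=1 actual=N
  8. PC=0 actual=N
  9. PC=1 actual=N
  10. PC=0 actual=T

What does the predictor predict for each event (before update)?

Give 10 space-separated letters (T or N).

Ev 1: PC=1 idx=1 pred=N actual=N -> ctr[1]=0
Ev 2: PC=0 idx=0 pred=N actual=N -> ctr[0]=0
Ev 3: PC=0 idx=0 pred=N actual=T -> ctr[0]=1
Ev 4: PC=0 idx=0 pred=N actual=T -> ctr[0]=2
Ev 5: PC=1 idx=1 pred=N actual=T -> ctr[1]=1
Ev 6: PC=1 idx=1 pred=N actual=T -> ctr[1]=2
Ev 7: PC=1 idx=1 pred=T actual=N -> ctr[1]=1
Ev 8: PC=0 idx=0 pred=T actual=N -> ctr[0]=1
Ev 9: PC=1 idx=1 pred=N actual=N -> ctr[1]=0
Ev 10: PC=0 idx=0 pred=N actual=T -> ctr[0]=2

Answer: N N N N N N T T N N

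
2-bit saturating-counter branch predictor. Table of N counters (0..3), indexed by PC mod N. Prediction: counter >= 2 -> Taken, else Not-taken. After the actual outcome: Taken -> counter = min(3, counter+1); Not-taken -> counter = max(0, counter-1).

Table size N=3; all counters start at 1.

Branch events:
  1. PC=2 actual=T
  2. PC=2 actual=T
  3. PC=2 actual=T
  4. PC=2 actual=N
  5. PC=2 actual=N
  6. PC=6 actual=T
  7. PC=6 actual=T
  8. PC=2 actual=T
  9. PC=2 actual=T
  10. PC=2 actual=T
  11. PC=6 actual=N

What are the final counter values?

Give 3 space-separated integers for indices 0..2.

Ev 1: PC=2 idx=2 pred=N actual=T -> ctr[2]=2
Ev 2: PC=2 idx=2 pred=T actual=T -> ctr[2]=3
Ev 3: PC=2 idx=2 pred=T actual=T -> ctr[2]=3
Ev 4: PC=2 idx=2 pred=T actual=N -> ctr[2]=2
Ev 5: PC=2 idx=2 pred=T actual=N -> ctr[2]=1
Ev 6: PC=6 idx=0 pred=N actual=T -> ctr[0]=2
Ev 7: PC=6 idx=0 pred=T actual=T -> ctr[0]=3
Ev 8: PC=2 idx=2 pred=N actual=T -> ctr[2]=2
Ev 9: PC=2 idx=2 pred=T actual=T -> ctr[2]=3
Ev 10: PC=2 idx=2 pred=T actual=T -> ctr[2]=3
Ev 11: PC=6 idx=0 pred=T actual=N -> ctr[0]=2

Answer: 2 1 3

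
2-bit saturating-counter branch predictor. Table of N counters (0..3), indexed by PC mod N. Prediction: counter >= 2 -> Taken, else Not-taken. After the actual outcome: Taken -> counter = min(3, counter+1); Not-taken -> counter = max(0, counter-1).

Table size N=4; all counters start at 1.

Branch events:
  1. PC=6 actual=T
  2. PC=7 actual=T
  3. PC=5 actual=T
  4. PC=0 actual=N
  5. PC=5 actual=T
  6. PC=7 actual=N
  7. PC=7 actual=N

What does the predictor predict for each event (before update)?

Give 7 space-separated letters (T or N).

Answer: N N N N T T N

Derivation:
Ev 1: PC=6 idx=2 pred=N actual=T -> ctr[2]=2
Ev 2: PC=7 idx=3 pred=N actual=T -> ctr[3]=2
Ev 3: PC=5 idx=1 pred=N actual=T -> ctr[1]=2
Ev 4: PC=0 idx=0 pred=N actual=N -> ctr[0]=0
Ev 5: PC=5 idx=1 pred=T actual=T -> ctr[1]=3
Ev 6: PC=7 idx=3 pred=T actual=N -> ctr[3]=1
Ev 7: PC=7 idx=3 pred=N actual=N -> ctr[3]=0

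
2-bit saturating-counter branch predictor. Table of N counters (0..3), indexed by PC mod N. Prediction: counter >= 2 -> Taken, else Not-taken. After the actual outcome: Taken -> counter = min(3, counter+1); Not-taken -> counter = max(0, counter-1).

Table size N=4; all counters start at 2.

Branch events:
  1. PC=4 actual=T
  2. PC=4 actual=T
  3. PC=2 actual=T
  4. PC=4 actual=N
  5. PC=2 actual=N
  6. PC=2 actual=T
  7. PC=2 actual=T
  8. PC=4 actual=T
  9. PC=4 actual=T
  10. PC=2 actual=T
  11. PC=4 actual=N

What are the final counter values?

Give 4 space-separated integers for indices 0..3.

Answer: 2 2 3 2

Derivation:
Ev 1: PC=4 idx=0 pred=T actual=T -> ctr[0]=3
Ev 2: PC=4 idx=0 pred=T actual=T -> ctr[0]=3
Ev 3: PC=2 idx=2 pred=T actual=T -> ctr[2]=3
Ev 4: PC=4 idx=0 pred=T actual=N -> ctr[0]=2
Ev 5: PC=2 idx=2 pred=T actual=N -> ctr[2]=2
Ev 6: PC=2 idx=2 pred=T actual=T -> ctr[2]=3
Ev 7: PC=2 idx=2 pred=T actual=T -> ctr[2]=3
Ev 8: PC=4 idx=0 pred=T actual=T -> ctr[0]=3
Ev 9: PC=4 idx=0 pred=T actual=T -> ctr[0]=3
Ev 10: PC=2 idx=2 pred=T actual=T -> ctr[2]=3
Ev 11: PC=4 idx=0 pred=T actual=N -> ctr[0]=2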